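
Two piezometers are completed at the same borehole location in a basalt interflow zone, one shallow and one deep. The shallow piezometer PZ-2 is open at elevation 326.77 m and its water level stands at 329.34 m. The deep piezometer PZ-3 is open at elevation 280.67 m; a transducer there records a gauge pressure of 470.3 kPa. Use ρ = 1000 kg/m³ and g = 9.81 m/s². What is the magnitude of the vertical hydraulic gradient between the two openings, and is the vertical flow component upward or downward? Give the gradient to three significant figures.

|i_v| ≈ 0.0158; vertical flow is downward

Total head at PZ-2: h = 329.34 m (water level in the standpipe).
Pressure head at PZ-3: ψ = P/(ρg) = 470.3×1000 / (1000 × 9.81) = 47.94 m.
Total head at PZ-3: h = z + ψ = 280.67 + 47.94 = 328.61 m.
Δh = h(PZ-2) − h(PZ-3) = 329.34 − 328.61 = 0.73 m.
Vertical separation Δz = 326.77 − 280.67 = 46.10 m.
|i_v| = |Δh| / Δz = 0.73 / 46.10 = 0.0158.
Head is higher in the shallow piezometer, so vertical flow is downward (recharge condition).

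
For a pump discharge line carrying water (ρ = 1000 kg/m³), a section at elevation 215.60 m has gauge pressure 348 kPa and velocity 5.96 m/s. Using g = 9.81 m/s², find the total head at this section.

h ≈ 252.88 m

Pressure head ψ = P/(ρg) = 348×1000 / (1000 × 9.81) = 35.47 m.
Velocity head = v²/(2g) = 5.96² / (2 × 9.81) = 1.810 m.
h = z + ψ + v²/(2g) = 215.60 + 35.47 + 1.810 = 252.88 m.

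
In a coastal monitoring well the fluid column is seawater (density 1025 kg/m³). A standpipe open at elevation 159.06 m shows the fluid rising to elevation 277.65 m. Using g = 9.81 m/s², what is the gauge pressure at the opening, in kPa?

P ≈ 1190 kPa

Pressure head ψ = h − z = 277.65 − 159.06 = 118.59 m.
P = ρgψ = 1025 × 9.81 × 118.59 = 1192452 Pa ≈ 1190 kPa.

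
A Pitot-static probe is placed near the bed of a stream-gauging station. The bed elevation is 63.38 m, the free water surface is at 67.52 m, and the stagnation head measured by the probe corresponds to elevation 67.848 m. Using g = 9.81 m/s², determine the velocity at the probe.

Near the bed, under hydrostatic conditions, the piezometric head (z + ψ) equals the free-surface elevation, 67.52 m.
Velocity head = total − piezometric = 67.848 − 67.52 = 0.328 m.
v = √(2g·h_v) = √(2 × 9.81 × 0.328) = 2.54 m/s.

v ≈ 2.54 m/s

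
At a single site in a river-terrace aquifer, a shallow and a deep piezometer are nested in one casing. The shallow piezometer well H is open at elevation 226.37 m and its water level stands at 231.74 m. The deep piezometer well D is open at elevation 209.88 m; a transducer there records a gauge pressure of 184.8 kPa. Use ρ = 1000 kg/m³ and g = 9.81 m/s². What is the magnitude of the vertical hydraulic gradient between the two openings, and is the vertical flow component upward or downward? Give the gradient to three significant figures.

|i_v| ≈ 0.183; vertical flow is downward

Total head at well H: h = 231.74 m (water level in the standpipe).
Pressure head at well D: ψ = P/(ρg) = 184.8×1000 / (1000 × 9.81) = 18.84 m.
Total head at well D: h = z + ψ = 209.88 + 18.84 = 228.72 m.
Δh = h(well H) − h(well D) = 231.74 − 228.72 = 3.02 m.
Vertical separation Δz = 226.37 − 209.88 = 16.49 m.
|i_v| = |Δh| / Δz = 3.02 / 16.49 = 0.183.
Head is higher in the shallow piezometer, so vertical flow is downward (recharge condition).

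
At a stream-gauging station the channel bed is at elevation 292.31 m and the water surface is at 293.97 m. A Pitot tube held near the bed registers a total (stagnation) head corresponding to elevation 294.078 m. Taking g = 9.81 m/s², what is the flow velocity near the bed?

v ≈ 1.46 m/s

Near the bed, under hydrostatic conditions, the piezometric head (z + ψ) equals the free-surface elevation, 293.97 m.
Velocity head = total − piezometric = 294.078 − 293.97 = 0.108 m.
v = √(2g·h_v) = √(2 × 9.81 × 0.108) = 1.46 m/s.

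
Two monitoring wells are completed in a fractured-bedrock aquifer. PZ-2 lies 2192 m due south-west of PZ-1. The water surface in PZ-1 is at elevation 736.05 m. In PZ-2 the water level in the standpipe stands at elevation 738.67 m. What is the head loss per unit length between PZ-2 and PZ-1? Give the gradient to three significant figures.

Total head at PZ-1: h = 736.05 m (water level in the piezometer is the total head).
Total head at PZ-2: h = 738.67 m (water level in the piezometer is the total head).
Head difference: h(PZ-1) − h(PZ-2) = 736.05 − 738.67 = -2.62 m.
Hydraulic gradient: i = |Δh| / L = 2.62 / 2192 = 0.00120.

i ≈ 0.00120 m/m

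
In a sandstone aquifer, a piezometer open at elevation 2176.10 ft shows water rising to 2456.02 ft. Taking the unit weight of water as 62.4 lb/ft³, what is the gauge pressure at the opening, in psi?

P ≈ 121 psi

Pressure head ψ = h − z = 2456.02 − 2176.10 = 279.92 ft.
P = γ·ψ / 144 = 62.4 × 279.92 / 144 = 121 psi.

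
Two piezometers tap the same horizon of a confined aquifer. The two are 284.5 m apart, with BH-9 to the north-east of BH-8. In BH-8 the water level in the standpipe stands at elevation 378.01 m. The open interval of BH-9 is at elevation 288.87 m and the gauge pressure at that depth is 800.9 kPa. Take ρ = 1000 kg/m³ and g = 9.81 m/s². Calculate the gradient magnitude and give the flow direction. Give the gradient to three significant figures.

i ≈ 0.0264; groundwater flows toward the north-east

Total head at BH-8: h = 378.01 m (water level in the piezometer is the total head).
Pressure head at BH-9: ψ = P/(ρg) = 800.9×1000 / (1000 × 9.81) = 81.64 m.
Total head at BH-9: h = z + ψ = 288.87 + 81.64 = 370.51 m.
Head difference: h(BH-8) − h(BH-9) = 378.01 − 370.51 = 7.50 m.
Hydraulic gradient: i = |Δh| / L = 7.50 / 284.5 = 0.0264.
Flow is from higher to lower head: from BH-8 toward BH-9, i.e. toward the north-east.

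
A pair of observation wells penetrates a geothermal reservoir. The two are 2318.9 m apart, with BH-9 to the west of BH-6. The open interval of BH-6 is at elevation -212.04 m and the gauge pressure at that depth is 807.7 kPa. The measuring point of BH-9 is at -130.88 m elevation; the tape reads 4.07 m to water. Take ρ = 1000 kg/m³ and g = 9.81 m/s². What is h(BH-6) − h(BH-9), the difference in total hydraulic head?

Δh ≈ 5.24 m

Pressure head at BH-6: ψ = P/(ρg) = 807.7×1000 / (1000 × 9.81) = 82.33 m.
Total head at BH-6: h = z + ψ = -212.04 + 82.33 = -129.71 m.
Total head at BH-9: h = -130.88 − 4.07 = -134.95 m.
Head difference: h(BH-6) − h(BH-9) = -129.71 − (-134.95) = 5.24 m.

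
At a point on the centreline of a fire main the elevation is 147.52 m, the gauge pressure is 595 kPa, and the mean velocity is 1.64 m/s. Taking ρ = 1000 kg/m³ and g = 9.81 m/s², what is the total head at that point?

h ≈ 208.31 m

Pressure head ψ = P/(ρg) = 595×1000 / (1000 × 9.81) = 60.65 m.
Velocity head = v²/(2g) = 1.64² / (2 × 9.81) = 0.137 m.
h = z + ψ + v²/(2g) = 147.52 + 60.65 + 0.137 = 208.31 m.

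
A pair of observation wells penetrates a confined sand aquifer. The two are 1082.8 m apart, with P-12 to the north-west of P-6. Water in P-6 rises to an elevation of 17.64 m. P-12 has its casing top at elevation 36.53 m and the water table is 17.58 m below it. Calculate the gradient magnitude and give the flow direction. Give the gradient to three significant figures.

i ≈ 0.00121; groundwater flows toward the south-east

Total head at P-6: h = 17.64 m (water level in the piezometer is the total head).
Total head at P-12: h = 36.53 − 17.58 = 18.95 m.
Head difference: h(P-6) − h(P-12) = 17.64 − 18.95 = -1.31 m.
Hydraulic gradient: i = |Δh| / L = 1.31 / 1082.8 = 0.00121.
Flow is from higher to lower head: from P-12 toward P-6, i.e. toward the south-east.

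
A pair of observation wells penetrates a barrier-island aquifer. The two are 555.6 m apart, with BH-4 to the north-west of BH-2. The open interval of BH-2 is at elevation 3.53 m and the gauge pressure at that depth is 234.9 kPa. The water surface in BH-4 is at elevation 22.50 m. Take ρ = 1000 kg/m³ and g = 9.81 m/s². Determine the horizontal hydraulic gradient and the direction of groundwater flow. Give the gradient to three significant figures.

Pressure head at BH-2: ψ = P/(ρg) = 234.9×1000 / (1000 × 9.81) = 23.94 m.
Total head at BH-2: h = z + ψ = 3.53 + 23.94 = 27.47 m.
Total head at BH-4: h = 22.50 m (water level in the piezometer is the total head).
Head difference: h(BH-2) − h(BH-4) = 27.47 − 22.50 = 4.97 m.
Hydraulic gradient: i = |Δh| / L = 4.97 / 555.6 = 0.00895.
Flow is from higher to lower head: from BH-2 toward BH-4, i.e. toward the north-west.

i ≈ 0.00895; groundwater flows toward the north-west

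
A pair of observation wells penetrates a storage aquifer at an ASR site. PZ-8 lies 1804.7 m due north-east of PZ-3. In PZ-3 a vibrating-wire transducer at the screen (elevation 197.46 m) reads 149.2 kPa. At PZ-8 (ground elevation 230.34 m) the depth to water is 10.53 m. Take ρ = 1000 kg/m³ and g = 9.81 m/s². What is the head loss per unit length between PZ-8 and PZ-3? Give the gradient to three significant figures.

Pressure head at PZ-3: ψ = P/(ρg) = 149.2×1000 / (1000 × 9.81) = 15.21 m.
Total head at PZ-3: h = z + ψ = 197.46 + 15.21 = 212.67 m.
Total head at PZ-8: h = 230.34 − 10.53 = 219.81 m.
Head difference: h(PZ-3) − h(PZ-8) = 212.67 − 219.81 = -7.14 m.
Hydraulic gradient: i = |Δh| / L = 7.14 / 1804.7 = 0.00396.

i ≈ 0.00396 m/m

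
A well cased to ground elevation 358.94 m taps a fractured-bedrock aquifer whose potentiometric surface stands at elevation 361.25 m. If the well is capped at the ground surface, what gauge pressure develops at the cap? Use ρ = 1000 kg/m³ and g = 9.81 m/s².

P ≈ 22.7 kPa

Head above the cap: Δh = 361.25 − 358.94 = 2.31 m.
P = ρgΔh = 1000 × 9.81 × 2.31 = 22661 Pa ≈ 22.7 kPa.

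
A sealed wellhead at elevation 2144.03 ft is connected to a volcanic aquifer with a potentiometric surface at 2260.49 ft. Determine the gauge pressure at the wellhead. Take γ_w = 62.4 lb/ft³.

Head above the cap: Δh = 2260.49 − 2144.03 = 116.46 ft.
P = γΔh/144 = 62.4 × 116.46 / 144 = 50.5 psi.

P ≈ 50.5 psi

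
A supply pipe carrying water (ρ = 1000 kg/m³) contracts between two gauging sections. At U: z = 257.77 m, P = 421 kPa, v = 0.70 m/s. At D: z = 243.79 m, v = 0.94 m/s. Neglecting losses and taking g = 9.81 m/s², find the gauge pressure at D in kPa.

P₂ ≈ 558 kPa

Pressure head at U: ψ₁ = P₁/(ρg) = 421×1000 / (1000 × 9.81) = 42.92 m.
Velocity heads: v₁²/2g = 0.70²/19.62 = 0.025 m; v₂²/2g = 0.94²/19.62 = 0.045 m.
Total head H = z₁ + ψ₁ + v₁²/2g = 257.77 + 42.92 + 0.025 = 300.71 m.
ψ₂ = H − z₂ − v₂²/2g = 300.71 − 243.79 − 0.045 = 56.87 m.
P₂ = ρgψ₂ = 1000 × 9.81 × 56.87 ≈ 558 kPa.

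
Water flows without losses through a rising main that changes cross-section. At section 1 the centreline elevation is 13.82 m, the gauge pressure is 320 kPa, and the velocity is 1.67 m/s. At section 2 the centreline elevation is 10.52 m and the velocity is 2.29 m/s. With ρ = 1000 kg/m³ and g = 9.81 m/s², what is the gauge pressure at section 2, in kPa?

P₂ ≈ 351 kPa

Pressure head at 1: ψ₁ = P₁/(ρg) = 320×1000 / (1000 × 9.81) = 32.62 m.
Velocity heads: v₁²/2g = 1.67²/19.62 = 0.142 m; v₂²/2g = 2.29²/19.62 = 0.267 m.
Total head H = z₁ + ψ₁ + v₁²/2g = 13.82 + 32.62 + 0.142 = 46.58 m.
ψ₂ = H − z₂ − v₂²/2g = 46.58 − 10.52 − 0.267 = 35.79 m.
P₂ = ρgψ₂ = 1000 × 9.81 × 35.79 ≈ 351 kPa.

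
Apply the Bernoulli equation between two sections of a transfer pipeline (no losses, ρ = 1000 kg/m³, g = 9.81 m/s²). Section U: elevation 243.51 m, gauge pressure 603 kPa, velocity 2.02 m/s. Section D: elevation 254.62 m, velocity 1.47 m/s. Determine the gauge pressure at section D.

P₂ ≈ 495 kPa

Pressure head at U: ψ₁ = P₁/(ρg) = 603×1000 / (1000 × 9.81) = 61.47 m.
Velocity heads: v₁²/2g = 2.02²/19.62 = 0.208 m; v₂²/2g = 1.47²/19.62 = 0.110 m.
Total head H = z₁ + ψ₁ + v₁²/2g = 243.51 + 61.47 + 0.208 = 305.19 m.
ψ₂ = H − z₂ − v₂²/2g = 305.19 − 254.62 − 0.110 = 50.46 m.
P₂ = ρgψ₂ = 1000 × 9.81 × 50.46 ≈ 495 kPa.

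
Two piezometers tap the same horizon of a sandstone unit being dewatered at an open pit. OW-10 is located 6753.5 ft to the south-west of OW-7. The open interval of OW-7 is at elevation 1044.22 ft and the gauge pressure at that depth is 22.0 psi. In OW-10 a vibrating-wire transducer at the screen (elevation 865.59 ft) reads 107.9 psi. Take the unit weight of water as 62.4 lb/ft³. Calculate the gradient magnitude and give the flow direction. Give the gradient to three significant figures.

i ≈ 0.00290; groundwater flows toward the north-east

Pressure head at OW-7: ψ = 144·P/γ = 144 × 22.0 / 62.4 = 50.77 ft.
Total head at OW-7: h = z + ψ = 1044.22 + 50.77 = 1094.99 ft.
Pressure head at OW-10: ψ = 144·P/γ = 144 × 107.9 / 62.4 = 249.00 ft.
Total head at OW-10: h = z + ψ = 865.59 + 249.00 = 1114.59 ft.
Head difference: h(OW-7) − h(OW-10) = 1094.99 − 1114.59 = -19.60 ft.
Hydraulic gradient: i = |Δh| / L = 19.60 / 6753.5 = 0.00290.
Flow is from higher to lower head: from OW-10 toward OW-7, i.e. toward the north-east.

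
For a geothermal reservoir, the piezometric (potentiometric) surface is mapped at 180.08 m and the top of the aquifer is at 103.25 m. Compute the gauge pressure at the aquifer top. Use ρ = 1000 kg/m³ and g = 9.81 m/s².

Pressure head at the aquifer top: ψ = h − z = 180.08 − 103.25 = 76.83 m.
P = ρgψ = 1000 × 9.81 × 76.83 = 753702 Pa ≈ 754 kPa.

P ≈ 754 kPa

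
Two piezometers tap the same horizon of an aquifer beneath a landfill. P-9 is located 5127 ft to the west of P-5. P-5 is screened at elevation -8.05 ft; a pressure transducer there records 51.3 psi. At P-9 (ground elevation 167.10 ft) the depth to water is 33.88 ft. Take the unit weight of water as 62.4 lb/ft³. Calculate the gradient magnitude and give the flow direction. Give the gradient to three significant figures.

i ≈ 0.00446; groundwater flows toward the east

Pressure head at P-5: ψ = 144·P/γ = 144 × 51.3 / 62.4 = 118.38 ft.
Total head at P-5: h = z + ψ = -8.05 + 118.38 = 110.33 ft.
Total head at P-9: h = 167.10 − 33.88 = 133.22 ft.
Head difference: h(P-5) − h(P-9) = 110.33 − 133.22 = -22.89 ft.
Hydraulic gradient: i = |Δh| / L = 22.89 / 5127 = 0.00446.
Flow is from higher to lower head: from P-9 toward P-5, i.e. toward the east.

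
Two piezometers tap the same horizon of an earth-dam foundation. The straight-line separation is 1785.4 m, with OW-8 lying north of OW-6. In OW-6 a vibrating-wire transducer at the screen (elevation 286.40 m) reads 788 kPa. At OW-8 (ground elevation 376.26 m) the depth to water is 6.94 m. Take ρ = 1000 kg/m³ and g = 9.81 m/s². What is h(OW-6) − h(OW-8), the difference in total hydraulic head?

Δh ≈ -2.59 m

Pressure head at OW-6: ψ = P/(ρg) = 788×1000 / (1000 × 9.81) = 80.33 m.
Total head at OW-6: h = z + ψ = 286.40 + 80.33 = 366.73 m.
Total head at OW-8: h = 376.26 − 6.94 = 369.32 m.
Head difference: h(OW-6) − h(OW-8) = 366.73 − 369.32 = -2.59 m.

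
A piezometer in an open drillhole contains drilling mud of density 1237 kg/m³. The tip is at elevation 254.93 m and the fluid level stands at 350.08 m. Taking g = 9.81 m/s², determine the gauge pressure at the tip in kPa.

P ≈ 1150 kPa

Pressure head ψ = h − z = 350.08 − 254.93 = 95.15 m.
P = ρgψ = 1237 × 9.81 × 95.15 = 1154642 Pa ≈ 1150 kPa.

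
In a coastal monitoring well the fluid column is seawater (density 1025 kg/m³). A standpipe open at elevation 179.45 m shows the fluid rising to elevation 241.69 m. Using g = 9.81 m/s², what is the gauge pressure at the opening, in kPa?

Pressure head ψ = h − z = 241.69 − 179.45 = 62.24 m.
P = ρgψ = 1025 × 9.81 × 62.24 = 625839 Pa ≈ 626 kPa.

P ≈ 626 kPa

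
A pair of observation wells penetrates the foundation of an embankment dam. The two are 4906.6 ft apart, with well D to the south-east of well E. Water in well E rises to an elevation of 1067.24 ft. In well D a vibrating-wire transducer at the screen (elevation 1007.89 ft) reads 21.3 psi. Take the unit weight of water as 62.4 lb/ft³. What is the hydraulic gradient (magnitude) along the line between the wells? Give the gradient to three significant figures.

Total head at well E: h = 1067.24 ft (water level in the piezometer is the total head).
Pressure head at well D: ψ = 144·P/γ = 144 × 21.3 / 62.4 = 49.15 ft.
Total head at well D: h = z + ψ = 1007.89 + 49.15 = 1057.04 ft.
Head difference: h(well E) − h(well D) = 1067.24 − 1057.04 = 10.20 ft.
Hydraulic gradient: i = |Δh| / L = 10.20 / 4906.6 = 0.00208.

i ≈ 0.00208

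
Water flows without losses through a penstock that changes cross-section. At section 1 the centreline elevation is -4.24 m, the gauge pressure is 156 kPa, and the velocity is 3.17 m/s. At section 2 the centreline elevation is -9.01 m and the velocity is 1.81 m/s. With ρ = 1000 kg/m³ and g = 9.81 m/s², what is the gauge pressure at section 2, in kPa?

P₂ ≈ 206 kPa

Pressure head at 1: ψ₁ = P₁/(ρg) = 156×1000 / (1000 × 9.81) = 15.90 m.
Velocity heads: v₁²/2g = 3.17²/19.62 = 0.512 m; v₂²/2g = 1.81²/19.62 = 0.167 m.
Total head H = z₁ + ψ₁ + v₁²/2g = -4.24 + 15.90 + 0.512 = 12.17 m.
ψ₂ = H − z₂ − v₂²/2g = 12.17 − (-9.01) − 0.167 = 21.01 m.
P₂ = ρgψ₂ = 1000 × 9.81 × 21.01 ≈ 206 kPa.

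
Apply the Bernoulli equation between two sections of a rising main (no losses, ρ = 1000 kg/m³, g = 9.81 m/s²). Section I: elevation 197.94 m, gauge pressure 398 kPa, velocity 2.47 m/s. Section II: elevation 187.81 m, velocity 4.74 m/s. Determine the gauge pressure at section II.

Pressure head at I: ψ₁ = P₁/(ρg) = 398×1000 / (1000 × 9.81) = 40.57 m.
Velocity heads: v₁²/2g = 2.47²/19.62 = 0.311 m; v₂²/2g = 4.74²/19.62 = 1.145 m.
Total head H = z₁ + ψ₁ + v₁²/2g = 197.94 + 40.57 + 0.311 = 238.82 m.
ψ₂ = H − z₂ − v₂²/2g = 238.82 − 187.81 − 1.145 = 49.86 m.
P₂ = ρgψ₂ = 1000 × 9.81 × 49.86 ≈ 489 kPa.

P₂ ≈ 489 kPa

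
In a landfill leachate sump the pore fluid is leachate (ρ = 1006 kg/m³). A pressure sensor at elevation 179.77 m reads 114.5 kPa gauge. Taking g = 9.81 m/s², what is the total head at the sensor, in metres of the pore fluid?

ψ = P/(ρg) = 114.5×1000 / (1006 × 9.81) = 11.60 m.
h = z + ψ = 179.77 + 11.60 = 191.37 m.

h ≈ 191.37 m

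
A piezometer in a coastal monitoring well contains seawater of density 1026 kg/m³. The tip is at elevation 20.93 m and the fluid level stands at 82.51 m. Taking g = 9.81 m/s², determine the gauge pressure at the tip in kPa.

P ≈ 620 kPa

Pressure head ψ = h − z = 82.51 − 20.93 = 61.58 m.
P = ρgψ = 1026 × 9.81 × 61.58 = 619806 Pa ≈ 620 kPa.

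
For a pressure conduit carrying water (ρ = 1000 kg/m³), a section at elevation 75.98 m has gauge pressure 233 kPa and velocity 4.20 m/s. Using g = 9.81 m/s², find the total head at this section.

Pressure head ψ = P/(ρg) = 233×1000 / (1000 × 9.81) = 23.75 m.
Velocity head = v²/(2g) = 4.20² / (2 × 9.81) = 0.899 m.
h = z + ψ + v²/(2g) = 75.98 + 23.75 + 0.899 = 100.63 m.

h ≈ 100.63 m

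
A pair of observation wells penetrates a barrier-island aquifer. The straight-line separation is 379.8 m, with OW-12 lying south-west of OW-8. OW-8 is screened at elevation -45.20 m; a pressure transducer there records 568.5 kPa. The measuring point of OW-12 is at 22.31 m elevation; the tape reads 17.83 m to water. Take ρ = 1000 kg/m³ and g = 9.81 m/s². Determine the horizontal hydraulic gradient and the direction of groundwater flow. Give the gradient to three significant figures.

Pressure head at OW-8: ψ = P/(ρg) = 568.5×1000 / (1000 × 9.81) = 57.95 m.
Total head at OW-8: h = z + ψ = -45.20 + 57.95 = 12.75 m.
Total head at OW-12: h = 22.31 − 17.83 = 4.48 m.
Head difference: h(OW-8) − h(OW-12) = 12.75 − 4.48 = 8.27 m.
Hydraulic gradient: i = |Δh| / L = 8.27 / 379.8 = 0.0218.
Flow is from higher to lower head: from OW-8 toward OW-12, i.e. toward the south-west.

i ≈ 0.0218; groundwater flows toward the south-west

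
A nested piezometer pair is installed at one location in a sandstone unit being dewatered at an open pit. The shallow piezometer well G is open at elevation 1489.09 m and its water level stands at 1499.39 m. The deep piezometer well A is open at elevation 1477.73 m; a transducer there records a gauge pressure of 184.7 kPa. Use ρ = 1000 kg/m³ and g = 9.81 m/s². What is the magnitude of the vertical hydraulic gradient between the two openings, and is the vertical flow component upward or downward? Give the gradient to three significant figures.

Total head at well G: h = 1499.39 m (water level in the standpipe).
Pressure head at well A: ψ = P/(ρg) = 184.7×1000 / (1000 × 9.81) = 18.83 m.
Total head at well A: h = z + ψ = 1477.73 + 18.83 = 1496.56 m.
Δh = h(well G) − h(well A) = 1499.39 − 1496.56 = 2.83 m.
Vertical separation Δz = 1489.09 − 1477.73 = 11.36 m.
|i_v| = |Δh| / Δz = 2.83 / 11.36 = 0.249.
Head is higher in the shallow piezometer, so vertical flow is downward (recharge condition).

|i_v| ≈ 0.249; vertical flow is downward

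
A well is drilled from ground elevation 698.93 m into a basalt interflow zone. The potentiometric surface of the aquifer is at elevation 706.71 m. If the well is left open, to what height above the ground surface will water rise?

Water rises to the potentiometric surface, so the rise above ground = 706.71 − 698.93 = 7.78 m.

≈ 7.78 m above ground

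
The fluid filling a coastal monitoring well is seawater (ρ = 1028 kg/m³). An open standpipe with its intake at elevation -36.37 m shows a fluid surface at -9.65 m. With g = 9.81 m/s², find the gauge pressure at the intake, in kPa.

Pressure head ψ = h − z = -9.65 − (-36.37) = 26.72 m.
P = ρgψ = 1028 × 9.81 × 26.72 = 269463 Pa ≈ 269 kPa.

P ≈ 269 kPa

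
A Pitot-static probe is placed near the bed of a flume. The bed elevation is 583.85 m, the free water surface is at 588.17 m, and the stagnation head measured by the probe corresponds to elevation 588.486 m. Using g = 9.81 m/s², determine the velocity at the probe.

Near the bed, under hydrostatic conditions, the piezometric head (z + ψ) equals the free-surface elevation, 588.17 m.
Velocity head = total − piezometric = 588.486 − 588.17 = 0.316 m.
v = √(2g·h_v) = √(2 × 9.81 × 0.316) = 2.49 m/s.

v ≈ 2.49 m/s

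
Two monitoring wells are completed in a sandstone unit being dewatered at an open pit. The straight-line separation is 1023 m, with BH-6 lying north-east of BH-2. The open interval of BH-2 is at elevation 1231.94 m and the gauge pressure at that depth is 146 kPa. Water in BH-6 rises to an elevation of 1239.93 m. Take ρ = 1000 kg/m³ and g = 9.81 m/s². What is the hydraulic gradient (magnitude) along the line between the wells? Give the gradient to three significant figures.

i ≈ 0.00674

Pressure head at BH-2: ψ = P/(ρg) = 146×1000 / (1000 × 9.81) = 14.88 m.
Total head at BH-2: h = z + ψ = 1231.94 + 14.88 = 1246.82 m.
Total head at BH-6: h = 1239.93 m (water level in the piezometer is the total head).
Head difference: h(BH-2) − h(BH-6) = 1246.82 − 1239.93 = 6.89 m.
Hydraulic gradient: i = |Δh| / L = 6.89 / 1023 = 0.00674.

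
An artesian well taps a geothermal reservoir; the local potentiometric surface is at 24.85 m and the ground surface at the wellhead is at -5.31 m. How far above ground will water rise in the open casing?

Water rises to the potentiometric surface, so the rise above ground = 24.85 − (-5.31) = 30.16 m.

≈ 30.16 m above ground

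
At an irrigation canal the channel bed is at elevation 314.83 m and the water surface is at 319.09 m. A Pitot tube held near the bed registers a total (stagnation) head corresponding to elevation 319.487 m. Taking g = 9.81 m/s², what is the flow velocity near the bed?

v ≈ 2.79 m/s

Near the bed, under hydrostatic conditions, the piezometric head (z + ψ) equals the free-surface elevation, 319.09 m.
Velocity head = total − piezometric = 319.487 − 319.09 = 0.397 m.
v = √(2g·h_v) = √(2 × 9.81 × 0.397) = 2.79 m/s.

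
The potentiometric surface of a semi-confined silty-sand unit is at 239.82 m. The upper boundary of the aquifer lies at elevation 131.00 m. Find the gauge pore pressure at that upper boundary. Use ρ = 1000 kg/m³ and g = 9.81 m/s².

Pressure head at the aquifer top: ψ = h − z = 239.82 − 131.00 = 108.82 m.
P = ρgψ = 1000 × 9.81 × 108.82 = 1067524 Pa ≈ 1070 kPa.

P ≈ 1070 kPa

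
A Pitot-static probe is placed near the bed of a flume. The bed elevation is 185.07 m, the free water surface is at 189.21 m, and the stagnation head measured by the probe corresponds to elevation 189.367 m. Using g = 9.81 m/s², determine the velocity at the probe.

v ≈ 1.76 m/s

Near the bed, under hydrostatic conditions, the piezometric head (z + ψ) equals the free-surface elevation, 189.21 m.
Velocity head = total − piezometric = 189.367 − 189.21 = 0.157 m.
v = √(2g·h_v) = √(2 × 9.81 × 0.157) = 1.76 m/s.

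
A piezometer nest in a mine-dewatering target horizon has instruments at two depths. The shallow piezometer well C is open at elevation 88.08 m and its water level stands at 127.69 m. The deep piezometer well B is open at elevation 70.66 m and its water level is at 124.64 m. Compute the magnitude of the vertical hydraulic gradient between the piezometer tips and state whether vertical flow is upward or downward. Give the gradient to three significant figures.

Total head at well C: h = 127.69 m (water level in the standpipe).
Total head at well B: h = 124.64 m.
Δh = h(well C) − h(well B) = 127.69 − 124.64 = 3.05 m.
Vertical separation Δz = 88.08 − 70.66 = 17.42 m.
|i_v| = |Δh| / Δz = 3.05 / 17.42 = 0.175.
Head is higher in the shallow piezometer, so vertical flow is downward (recharge condition).

|i_v| ≈ 0.175; vertical flow is downward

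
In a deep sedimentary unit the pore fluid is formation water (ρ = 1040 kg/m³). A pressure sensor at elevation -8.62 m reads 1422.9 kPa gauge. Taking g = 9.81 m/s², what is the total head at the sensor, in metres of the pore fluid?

ψ = P/(ρg) = 1422.9×1000 / (1040 × 9.81) = 139.47 m.
h = z + ψ = -8.62 + 139.47 = 130.85 m.

h ≈ 130.85 m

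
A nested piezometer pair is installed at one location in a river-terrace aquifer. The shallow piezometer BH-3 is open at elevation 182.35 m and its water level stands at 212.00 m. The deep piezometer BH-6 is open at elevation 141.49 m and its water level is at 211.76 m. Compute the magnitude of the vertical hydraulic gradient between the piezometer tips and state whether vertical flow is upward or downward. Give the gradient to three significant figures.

Total head at BH-3: h = 212.00 m (water level in the standpipe).
Total head at BH-6: h = 211.76 m.
Δh = h(BH-3) − h(BH-6) = 212.00 − 211.76 = 0.24 m.
Vertical separation Δz = 182.35 − 141.49 = 40.86 m.
|i_v| = |Δh| / Δz = 0.24 / 40.86 = 0.00587.
Head is higher in the shallow piezometer, so vertical flow is downward (recharge condition).

|i_v| ≈ 0.00587; vertical flow is downward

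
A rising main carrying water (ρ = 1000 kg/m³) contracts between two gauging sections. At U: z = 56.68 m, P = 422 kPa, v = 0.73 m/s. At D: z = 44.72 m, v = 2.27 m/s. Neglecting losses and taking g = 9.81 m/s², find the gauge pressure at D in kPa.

P₂ ≈ 537 kPa

Pressure head at U: ψ₁ = P₁/(ρg) = 422×1000 / (1000 × 9.81) = 43.02 m.
Velocity heads: v₁²/2g = 0.73²/19.62 = 0.027 m; v₂²/2g = 2.27²/19.62 = 0.263 m.
Total head H = z₁ + ψ₁ + v₁²/2g = 56.68 + 43.02 + 0.027 = 99.73 m.
ψ₂ = H − z₂ − v₂²/2g = 99.73 − 44.72 − 0.263 = 54.75 m.
P₂ = ρgψ₂ = 1000 × 9.81 × 54.75 ≈ 537 kPa.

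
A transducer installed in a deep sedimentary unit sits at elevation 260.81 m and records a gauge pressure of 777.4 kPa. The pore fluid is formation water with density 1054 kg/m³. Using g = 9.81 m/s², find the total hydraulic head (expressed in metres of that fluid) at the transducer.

h ≈ 336.00 m

ψ = P/(ρg) = 777.4×1000 / (1054 × 9.81) = 75.19 m.
h = z + ψ = 260.81 + 75.19 = 336.00 m.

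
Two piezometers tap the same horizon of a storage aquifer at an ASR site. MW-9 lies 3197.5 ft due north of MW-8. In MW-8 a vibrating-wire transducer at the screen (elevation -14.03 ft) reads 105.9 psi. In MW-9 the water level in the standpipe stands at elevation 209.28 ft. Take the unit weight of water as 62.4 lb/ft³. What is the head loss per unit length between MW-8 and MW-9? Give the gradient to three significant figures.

Pressure head at MW-8: ψ = 144·P/γ = 144 × 105.9 / 62.4 = 244.38 ft.
Total head at MW-8: h = z + ψ = -14.03 + 244.38 = 230.35 ft.
Total head at MW-9: h = 209.28 ft (water level in the piezometer is the total head).
Head difference: h(MW-8) − h(MW-9) = 230.35 − 209.28 = 21.07 ft.
Hydraulic gradient: i = |Δh| / L = 21.07 / 3197.5 = 0.00659.

i ≈ 0.00659 ft/ft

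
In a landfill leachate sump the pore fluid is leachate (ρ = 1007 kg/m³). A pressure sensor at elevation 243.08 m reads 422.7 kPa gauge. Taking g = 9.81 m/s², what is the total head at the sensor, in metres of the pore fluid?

h ≈ 285.87 m

ψ = P/(ρg) = 422.7×1000 / (1007 × 9.81) = 42.79 m.
h = z + ψ = 243.08 + 42.79 = 285.87 m.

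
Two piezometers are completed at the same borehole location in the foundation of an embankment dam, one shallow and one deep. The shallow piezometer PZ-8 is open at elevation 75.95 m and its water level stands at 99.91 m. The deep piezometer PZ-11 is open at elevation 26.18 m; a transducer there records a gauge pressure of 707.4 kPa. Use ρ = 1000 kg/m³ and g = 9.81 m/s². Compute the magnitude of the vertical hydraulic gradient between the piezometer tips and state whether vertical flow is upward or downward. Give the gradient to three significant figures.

Total head at PZ-8: h = 99.91 m (water level in the standpipe).
Pressure head at PZ-11: ψ = P/(ρg) = 707.4×1000 / (1000 × 9.81) = 72.11 m.
Total head at PZ-11: h = z + ψ = 26.18 + 72.11 = 98.29 m.
Δh = h(PZ-8) − h(PZ-11) = 99.91 − 98.29 = 1.62 m.
Vertical separation Δz = 75.95 − 26.18 = 49.77 m.
|i_v| = |Δh| / Δz = 1.62 / 49.77 = 0.0325.
Head is higher in the shallow piezometer, so vertical flow is downward (recharge condition).

|i_v| ≈ 0.0325; vertical flow is downward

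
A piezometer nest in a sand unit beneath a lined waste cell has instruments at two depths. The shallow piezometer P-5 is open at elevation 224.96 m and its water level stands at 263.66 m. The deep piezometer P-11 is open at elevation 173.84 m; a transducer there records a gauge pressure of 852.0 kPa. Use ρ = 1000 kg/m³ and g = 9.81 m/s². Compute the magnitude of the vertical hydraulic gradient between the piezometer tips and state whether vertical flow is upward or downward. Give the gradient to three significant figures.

Total head at P-5: h = 263.66 m (water level in the standpipe).
Pressure head at P-11: ψ = P/(ρg) = 852.0×1000 / (1000 × 9.81) = 86.85 m.
Total head at P-11: h = z + ψ = 173.84 + 86.85 = 260.69 m.
Δh = h(P-5) − h(P-11) = 263.66 − 260.69 = 2.97 m.
Vertical separation Δz = 224.96 − 173.84 = 51.12 m.
|i_v| = |Δh| / Δz = 2.97 / 51.12 = 0.0581.
Head is higher in the shallow piezometer, so vertical flow is downward (recharge condition).

|i_v| ≈ 0.0581; vertical flow is downward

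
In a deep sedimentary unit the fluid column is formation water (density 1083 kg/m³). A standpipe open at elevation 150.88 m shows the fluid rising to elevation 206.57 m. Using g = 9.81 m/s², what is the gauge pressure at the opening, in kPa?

P ≈ 592 kPa

Pressure head ψ = h − z = 206.57 − 150.88 = 55.69 m.
P = ρgψ = 1083 × 9.81 × 55.69 = 591663 Pa ≈ 592 kPa.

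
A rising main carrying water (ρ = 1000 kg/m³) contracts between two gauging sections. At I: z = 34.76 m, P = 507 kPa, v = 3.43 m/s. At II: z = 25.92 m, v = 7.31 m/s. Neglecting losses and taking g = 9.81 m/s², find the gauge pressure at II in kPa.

Pressure head at I: ψ₁ = P₁/(ρg) = 507×1000 / (1000 × 9.81) = 51.68 m.
Velocity heads: v₁²/2g = 3.43²/19.62 = 0.600 m; v₂²/2g = 7.31²/19.62 = 2.724 m.
Total head H = z₁ + ψ₁ + v₁²/2g = 34.76 + 51.68 + 0.600 = 87.04 m.
ψ₂ = H − z₂ − v₂²/2g = 87.04 − 25.92 − 2.724 = 58.40 m.
P₂ = ρgψ₂ = 1000 × 9.81 × 58.40 ≈ 573 kPa.

P₂ ≈ 573 kPa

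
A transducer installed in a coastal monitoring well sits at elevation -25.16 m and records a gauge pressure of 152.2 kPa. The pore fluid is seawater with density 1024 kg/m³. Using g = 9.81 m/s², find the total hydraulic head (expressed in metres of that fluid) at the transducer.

h ≈ -10.01 m

ψ = P/(ρg) = 152.2×1000 / (1024 × 9.81) = 15.15 m.
h = z + ψ = -25.16 + 15.15 = -10.01 m.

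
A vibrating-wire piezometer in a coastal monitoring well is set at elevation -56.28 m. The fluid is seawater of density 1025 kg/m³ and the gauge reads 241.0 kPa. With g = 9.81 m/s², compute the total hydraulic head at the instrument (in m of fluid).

ψ = P/(ρg) = 241.0×1000 / (1025 × 9.81) = 23.97 m.
h = z + ψ = -56.28 + 23.97 = -32.31 m.

h ≈ -32.31 m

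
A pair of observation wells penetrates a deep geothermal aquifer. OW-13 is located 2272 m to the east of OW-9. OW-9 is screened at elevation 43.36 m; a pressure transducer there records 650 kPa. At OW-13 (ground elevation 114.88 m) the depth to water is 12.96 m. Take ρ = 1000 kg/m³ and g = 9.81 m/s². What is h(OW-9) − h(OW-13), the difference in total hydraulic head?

Pressure head at OW-9: ψ = P/(ρg) = 650×1000 / (1000 × 9.81) = 66.26 m.
Total head at OW-9: h = z + ψ = 43.36 + 66.26 = 109.62 m.
Total head at OW-13: h = 114.88 − 12.96 = 101.92 m.
Head difference: h(OW-9) − h(OW-13) = 109.62 − 101.92 = 7.70 m.

Δh ≈ 7.70 m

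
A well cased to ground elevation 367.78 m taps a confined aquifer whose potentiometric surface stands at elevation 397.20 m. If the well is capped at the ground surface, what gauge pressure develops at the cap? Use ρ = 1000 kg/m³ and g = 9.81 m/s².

P ≈ 289 kPa

Head above the cap: Δh = 397.20 − 367.78 = 29.42 m.
P = ρgΔh = 1000 × 9.81 × 29.42 = 288610 Pa ≈ 289 kPa.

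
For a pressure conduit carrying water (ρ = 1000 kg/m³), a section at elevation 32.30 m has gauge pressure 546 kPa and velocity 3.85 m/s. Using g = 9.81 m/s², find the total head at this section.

h ≈ 88.71 m

Pressure head ψ = P/(ρg) = 546×1000 / (1000 × 9.81) = 55.66 m.
Velocity head = v²/(2g) = 3.85² / (2 × 9.81) = 0.755 m.
h = z + ψ + v²/(2g) = 32.30 + 55.66 + 0.755 = 88.71 m.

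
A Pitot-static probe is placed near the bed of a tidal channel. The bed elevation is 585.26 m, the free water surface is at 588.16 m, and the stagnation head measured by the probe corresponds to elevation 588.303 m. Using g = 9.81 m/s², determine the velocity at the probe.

Near the bed, under hydrostatic conditions, the piezometric head (z + ψ) equals the free-surface elevation, 588.16 m.
Velocity head = total − piezometric = 588.303 − 588.16 = 0.143 m.
v = √(2g·h_v) = √(2 × 9.81 × 0.143) = 1.68 m/s.

v ≈ 1.68 m/s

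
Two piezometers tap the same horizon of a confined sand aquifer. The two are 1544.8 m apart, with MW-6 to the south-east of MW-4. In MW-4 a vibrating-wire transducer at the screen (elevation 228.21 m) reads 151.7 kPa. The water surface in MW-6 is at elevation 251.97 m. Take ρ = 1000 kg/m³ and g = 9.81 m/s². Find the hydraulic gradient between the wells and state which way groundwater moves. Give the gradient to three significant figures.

Pressure head at MW-4: ψ = P/(ρg) = 151.7×1000 / (1000 × 9.81) = 15.46 m.
Total head at MW-4: h = z + ψ = 228.21 + 15.46 = 243.67 m.
Total head at MW-6: h = 251.97 m (water level in the piezometer is the total head).
Head difference: h(MW-4) − h(MW-6) = 243.67 − 251.97 = -8.30 m.
Hydraulic gradient: i = |Δh| / L = 8.30 / 1544.8 = 0.00537.
Flow is from higher to lower head: from MW-6 toward MW-4, i.e. toward the north-west.

i ≈ 0.00537; groundwater flows toward the north-west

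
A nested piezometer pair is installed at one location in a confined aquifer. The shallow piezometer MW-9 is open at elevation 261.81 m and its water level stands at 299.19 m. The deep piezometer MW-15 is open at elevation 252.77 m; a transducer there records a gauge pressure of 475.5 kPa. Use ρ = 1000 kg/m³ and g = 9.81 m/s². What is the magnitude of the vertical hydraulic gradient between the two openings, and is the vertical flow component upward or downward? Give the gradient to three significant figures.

Total head at MW-9: h = 299.19 m (water level in the standpipe).
Pressure head at MW-15: ψ = P/(ρg) = 475.5×1000 / (1000 × 9.81) = 48.47 m.
Total head at MW-15: h = z + ψ = 252.77 + 48.47 = 301.24 m.
Δh = h(MW-9) − h(MW-15) = 299.19 − 301.24 = -2.05 m.
Vertical separation Δz = 261.81 − 252.77 = 9.04 m.
|i_v| = |Δh| / Δz = 2.05 / 9.04 = 0.227.
Head is higher in the deep piezometer, so vertical flow is upward (discharge condition).

|i_v| ≈ 0.227; vertical flow is upward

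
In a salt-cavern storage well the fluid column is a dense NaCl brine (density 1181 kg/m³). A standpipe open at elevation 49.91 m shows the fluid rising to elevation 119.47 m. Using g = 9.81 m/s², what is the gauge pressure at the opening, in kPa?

P ≈ 806 kPa

Pressure head ψ = h − z = 119.47 − 49.91 = 69.56 m.
P = ρgψ = 1181 × 9.81 × 69.56 = 805895 Pa ≈ 806 kPa.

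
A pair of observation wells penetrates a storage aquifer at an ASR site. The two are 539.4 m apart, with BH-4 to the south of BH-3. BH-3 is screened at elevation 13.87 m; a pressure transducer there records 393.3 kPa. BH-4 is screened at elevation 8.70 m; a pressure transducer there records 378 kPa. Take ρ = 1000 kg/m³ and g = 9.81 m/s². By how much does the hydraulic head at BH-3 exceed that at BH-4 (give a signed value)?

Δh ≈ 6.73 m

Pressure head at BH-3: ψ = P/(ρg) = 393.3×1000 / (1000 × 9.81) = 40.09 m.
Total head at BH-3: h = z + ψ = 13.87 + 40.09 = 53.96 m.
Pressure head at BH-4: ψ = P/(ρg) = 378×1000 / (1000 × 9.81) = 38.53 m.
Total head at BH-4: h = z + ψ = 8.70 + 38.53 = 47.23 m.
Head difference: h(BH-3) − h(BH-4) = 53.96 − 47.23 = 6.73 m.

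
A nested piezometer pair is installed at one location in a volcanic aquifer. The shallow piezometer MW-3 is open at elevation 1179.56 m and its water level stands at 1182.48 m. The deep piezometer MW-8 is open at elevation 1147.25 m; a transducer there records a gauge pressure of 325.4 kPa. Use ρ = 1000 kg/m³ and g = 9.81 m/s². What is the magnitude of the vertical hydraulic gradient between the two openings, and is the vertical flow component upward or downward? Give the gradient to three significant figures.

Total head at MW-3: h = 1182.48 m (water level in the standpipe).
Pressure head at MW-8: ψ = P/(ρg) = 325.4×1000 / (1000 × 9.81) = 33.17 m.
Total head at MW-8: h = z + ψ = 1147.25 + 33.17 = 1180.42 m.
Δh = h(MW-3) − h(MW-8) = 1182.48 − 1180.42 = 2.06 m.
Vertical separation Δz = 1179.56 − 1147.25 = 32.31 m.
|i_v| = |Δh| / Δz = 2.06 / 32.31 = 0.0638.
Head is higher in the shallow piezometer, so vertical flow is downward (recharge condition).

|i_v| ≈ 0.0638; vertical flow is downward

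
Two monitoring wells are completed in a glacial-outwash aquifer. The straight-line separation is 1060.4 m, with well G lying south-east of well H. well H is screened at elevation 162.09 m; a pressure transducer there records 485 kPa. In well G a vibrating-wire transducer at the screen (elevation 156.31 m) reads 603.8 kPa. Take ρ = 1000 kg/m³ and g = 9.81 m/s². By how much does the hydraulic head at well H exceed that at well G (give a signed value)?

Pressure head at well H: ψ = P/(ρg) = 485×1000 / (1000 × 9.81) = 49.44 m.
Total head at well H: h = z + ψ = 162.09 + 49.44 = 211.53 m.
Pressure head at well G: ψ = P/(ρg) = 603.8×1000 / (1000 × 9.81) = 61.55 m.
Total head at well G: h = z + ψ = 156.31 + 61.55 = 217.86 m.
Head difference: h(well H) − h(well G) = 211.53 − 217.86 = -6.33 m.

Δh ≈ -6.33 m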